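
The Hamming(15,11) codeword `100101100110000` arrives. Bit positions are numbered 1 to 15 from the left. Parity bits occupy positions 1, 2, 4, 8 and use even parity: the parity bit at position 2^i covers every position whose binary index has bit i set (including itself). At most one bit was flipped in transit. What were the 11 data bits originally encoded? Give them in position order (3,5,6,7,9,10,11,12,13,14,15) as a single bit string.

01110110000

s1: b1⊕b3⊕b5⊕b7⊕b9⊕b11⊕b13⊕b15 = 1⊕0⊕0⊕1⊕0⊕1⊕0⊕0 = 1
s2: b2⊕b3⊕b6⊕b7⊕b10⊕b11⊕b14⊕b15 = 0⊕0⊕1⊕1⊕1⊕1⊕0⊕0 = 0
s4: b4⊕b5⊕b6⊕b7⊕b12⊕b13⊕b14⊕b15 = 1⊕0⊕1⊕1⊕0⊕0⊕0⊕0 = 1
s8: b8⊕b9⊕b10⊕b11⊕b12⊕b13⊕b14⊕b15 = 0⊕0⊕1⊕1⊕0⊕0⊕0⊕0 = 0
Syndrome (s8...s1) = 0101 → position 5.
Flip bit 5: corrected codeword = 100111100110000
Data bits at positions 3,5,6,7,9,10,11,12,13,14,15: 01110110000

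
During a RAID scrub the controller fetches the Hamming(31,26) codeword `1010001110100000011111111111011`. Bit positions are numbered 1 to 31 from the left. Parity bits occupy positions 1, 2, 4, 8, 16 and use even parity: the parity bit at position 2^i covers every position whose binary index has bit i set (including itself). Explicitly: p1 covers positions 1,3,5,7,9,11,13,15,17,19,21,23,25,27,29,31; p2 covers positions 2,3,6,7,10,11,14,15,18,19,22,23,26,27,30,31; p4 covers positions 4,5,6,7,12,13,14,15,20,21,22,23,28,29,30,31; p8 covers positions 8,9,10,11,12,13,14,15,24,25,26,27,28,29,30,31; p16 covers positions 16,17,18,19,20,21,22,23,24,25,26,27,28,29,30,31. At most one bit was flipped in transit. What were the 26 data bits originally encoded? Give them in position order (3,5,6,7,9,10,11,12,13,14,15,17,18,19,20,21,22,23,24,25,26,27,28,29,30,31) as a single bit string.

s1: b1⊕b3⊕b5⊕b7⊕b9⊕b11⊕b13⊕b15⊕b17⊕b19⊕b21⊕b23⊕b25⊕b27⊕b29⊕b31 = 1⊕1⊕0⊕1⊕1⊕1⊕0⊕0⊕0⊕1⊕1⊕1⊕1⊕1⊕0⊕1 = 1
s2: b2⊕b3⊕b6⊕b7⊕b10⊕b11⊕b14⊕b15⊕b18⊕b19⊕b22⊕b23⊕b26⊕b27⊕b30⊕b31 = 0⊕1⊕0⊕1⊕0⊕1⊕0⊕0⊕1⊕1⊕1⊕1⊕1⊕1⊕1⊕1 = 1
s4: b4⊕b5⊕b6⊕b7⊕b12⊕b13⊕b14⊕b15⊕b20⊕b21⊕b22⊕b23⊕b28⊕b29⊕b30⊕b31 = 0⊕0⊕0⊕1⊕0⊕0⊕0⊕0⊕1⊕1⊕1⊕1⊕1⊕0⊕1⊕1 = 0
s8: b8⊕b9⊕b10⊕b11⊕b12⊕b13⊕b14⊕b15⊕b24⊕b25⊕b26⊕b27⊕b28⊕b29⊕b30⊕b31 = 1⊕1⊕0⊕1⊕0⊕0⊕0⊕0⊕1⊕1⊕1⊕1⊕1⊕0⊕1⊕1 = 0
s16: b16⊕b17⊕b18⊕b19⊕b20⊕b21⊕b22⊕b23⊕b24⊕b25⊕b26⊕b27⊕b28⊕b29⊕b30⊕b31 = 0⊕0⊕1⊕1⊕1⊕1⊕1⊕1⊕1⊕1⊕1⊕1⊕1⊕0⊕1⊕1 = 1
Syndrome (s16...s1) = 10011 → position 19.
Flip bit 19: corrected codeword = 1010001110100000010111111111011
Data bits at positions 3,5,6,7,9,10,11,12,13,14,15,17,18,19,20,21,22,23,24,25,26,27,28,29,30,31: 10011010000010111111111011

10011010000010111111111011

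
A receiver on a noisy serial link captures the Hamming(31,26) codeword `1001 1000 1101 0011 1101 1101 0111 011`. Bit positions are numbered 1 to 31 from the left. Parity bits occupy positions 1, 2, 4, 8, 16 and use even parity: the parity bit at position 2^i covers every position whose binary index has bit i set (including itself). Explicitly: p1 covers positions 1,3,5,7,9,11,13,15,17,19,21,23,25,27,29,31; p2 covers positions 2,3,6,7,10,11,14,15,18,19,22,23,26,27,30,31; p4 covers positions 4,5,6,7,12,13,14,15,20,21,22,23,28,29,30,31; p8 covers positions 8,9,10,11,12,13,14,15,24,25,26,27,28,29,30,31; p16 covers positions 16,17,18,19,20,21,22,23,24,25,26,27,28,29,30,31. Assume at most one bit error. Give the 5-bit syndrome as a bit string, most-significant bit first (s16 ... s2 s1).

00000

s1: b1⊕b3⊕b5⊕b7⊕b9⊕b11⊕b13⊕b15⊕b17⊕b19⊕b21⊕b23⊕b25⊕b27⊕b29⊕b31 = 1⊕0⊕1⊕0⊕1⊕0⊕0⊕1⊕1⊕0⊕1⊕0⊕0⊕1⊕0⊕1 = 0
s2: b2⊕b3⊕b6⊕b7⊕b10⊕b11⊕b14⊕b15⊕b18⊕b19⊕b22⊕b23⊕b26⊕b27⊕b30⊕b31 = 0⊕0⊕0⊕0⊕1⊕0⊕0⊕1⊕1⊕0⊕1⊕0⊕1⊕1⊕1⊕1 = 0
s4: b4⊕b5⊕b6⊕b7⊕b12⊕b13⊕b14⊕b15⊕b20⊕b21⊕b22⊕b23⊕b28⊕b29⊕b30⊕b31 = 1⊕1⊕0⊕0⊕1⊕0⊕0⊕1⊕1⊕1⊕1⊕0⊕1⊕0⊕1⊕1 = 0
s8: b8⊕b9⊕b10⊕b11⊕b12⊕b13⊕b14⊕b15⊕b24⊕b25⊕b26⊕b27⊕b28⊕b29⊕b30⊕b31 = 0⊕1⊕1⊕0⊕1⊕0⊕0⊕1⊕1⊕0⊕1⊕1⊕1⊕0⊕1⊕1 = 0
s16: b16⊕b17⊕b18⊕b19⊕b20⊕b21⊕b22⊕b23⊕b24⊕b25⊕b26⊕b27⊕b28⊕b29⊕b30⊕b31 = 1⊕1⊕1⊕0⊕1⊕1⊕1⊕0⊕1⊕0⊕1⊕1⊕1⊕0⊕1⊕1 = 0
Syndrome (s16...s1) = 00000 → position 0 (no error).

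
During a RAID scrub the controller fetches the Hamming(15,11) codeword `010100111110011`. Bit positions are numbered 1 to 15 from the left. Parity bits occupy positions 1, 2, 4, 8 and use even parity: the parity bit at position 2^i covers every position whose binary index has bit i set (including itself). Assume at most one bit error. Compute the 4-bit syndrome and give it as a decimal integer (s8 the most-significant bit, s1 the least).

0

s1: b1⊕b3⊕b5⊕b7⊕b9⊕b11⊕b13⊕b15 = 0⊕0⊕0⊕1⊕1⊕1⊕0⊕1 = 0
s2: b2⊕b3⊕b6⊕b7⊕b10⊕b11⊕b14⊕b15 = 1⊕0⊕0⊕1⊕1⊕1⊕1⊕1 = 0
s4: b4⊕b5⊕b6⊕b7⊕b12⊕b13⊕b14⊕b15 = 1⊕0⊕0⊕1⊕0⊕0⊕1⊕1 = 0
s8: b8⊕b9⊕b10⊕b11⊕b12⊕b13⊕b14⊕b15 = 1⊕1⊕1⊕1⊕0⊕0⊕1⊕1 = 0
Syndrome (s8...s1) = 0000 → position 0 (no error).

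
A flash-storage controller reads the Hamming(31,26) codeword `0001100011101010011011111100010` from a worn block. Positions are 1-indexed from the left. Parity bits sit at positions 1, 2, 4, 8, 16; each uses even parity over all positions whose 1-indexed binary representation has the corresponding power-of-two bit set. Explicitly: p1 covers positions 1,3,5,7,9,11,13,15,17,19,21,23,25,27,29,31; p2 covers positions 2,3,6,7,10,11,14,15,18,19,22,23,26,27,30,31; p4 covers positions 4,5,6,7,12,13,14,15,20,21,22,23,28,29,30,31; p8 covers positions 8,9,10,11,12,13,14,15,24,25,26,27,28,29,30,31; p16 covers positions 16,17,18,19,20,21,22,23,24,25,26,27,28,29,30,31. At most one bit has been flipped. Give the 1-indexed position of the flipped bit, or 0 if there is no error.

s1: b1⊕b3⊕b5⊕b7⊕b9⊕b11⊕b13⊕b15⊕b17⊕b19⊕b21⊕b23⊕b25⊕b27⊕b29⊕b31 = 0⊕0⊕1⊕0⊕1⊕1⊕1⊕1⊕0⊕1⊕1⊕1⊕1⊕0⊕0⊕0 = 1
s2: b2⊕b3⊕b6⊕b7⊕b10⊕b11⊕b14⊕b15⊕b18⊕b19⊕b22⊕b23⊕b26⊕b27⊕b30⊕b31 = 0⊕0⊕0⊕0⊕1⊕1⊕0⊕1⊕1⊕1⊕1⊕1⊕1⊕0⊕1⊕0 = 1
s4: b4⊕b5⊕b6⊕b7⊕b12⊕b13⊕b14⊕b15⊕b20⊕b21⊕b22⊕b23⊕b28⊕b29⊕b30⊕b31 = 1⊕1⊕0⊕0⊕0⊕1⊕0⊕1⊕0⊕1⊕1⊕1⊕0⊕0⊕1⊕0 = 0
s8: b8⊕b9⊕b10⊕b11⊕b12⊕b13⊕b14⊕b15⊕b24⊕b25⊕b26⊕b27⊕b28⊕b29⊕b30⊕b31 = 0⊕1⊕1⊕1⊕0⊕1⊕0⊕1⊕1⊕1⊕1⊕0⊕0⊕0⊕1⊕0 = 1
s16: b16⊕b17⊕b18⊕b19⊕b20⊕b21⊕b22⊕b23⊕b24⊕b25⊕b26⊕b27⊕b28⊕b29⊕b30⊕b31 = 0⊕0⊕1⊕1⊕0⊕1⊕1⊕1⊕1⊕1⊕1⊕0⊕0⊕0⊕1⊕0 = 1
Syndrome (s16...s1) = 11011 → position 27.

27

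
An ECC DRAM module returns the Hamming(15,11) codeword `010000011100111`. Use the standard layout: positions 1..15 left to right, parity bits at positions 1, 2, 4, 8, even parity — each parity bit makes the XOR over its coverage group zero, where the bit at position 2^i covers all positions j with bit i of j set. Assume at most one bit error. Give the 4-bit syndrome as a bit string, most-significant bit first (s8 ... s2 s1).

0101

s1: b1⊕b3⊕b5⊕b7⊕b9⊕b11⊕b13⊕b15 = 0⊕0⊕0⊕0⊕1⊕0⊕1⊕1 = 1
s2: b2⊕b3⊕b6⊕b7⊕b10⊕b11⊕b14⊕b15 = 1⊕0⊕0⊕0⊕1⊕0⊕1⊕1 = 0
s4: b4⊕b5⊕b6⊕b7⊕b12⊕b13⊕b14⊕b15 = 0⊕0⊕0⊕0⊕0⊕1⊕1⊕1 = 1
s8: b8⊕b9⊕b10⊕b11⊕b12⊕b13⊕b14⊕b15 = 1⊕1⊕1⊕0⊕0⊕1⊕1⊕1 = 0
Syndrome (s8...s1) = 0101 → position 5.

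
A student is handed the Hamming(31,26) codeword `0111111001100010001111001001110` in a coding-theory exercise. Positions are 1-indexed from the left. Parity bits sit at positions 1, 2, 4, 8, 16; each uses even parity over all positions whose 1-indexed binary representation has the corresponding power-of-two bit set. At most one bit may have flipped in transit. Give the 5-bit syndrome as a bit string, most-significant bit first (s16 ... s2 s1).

01101

s1: b1⊕b3⊕b5⊕b7⊕b9⊕b11⊕b13⊕b15⊕b17⊕b19⊕b21⊕b23⊕b25⊕b27⊕b29⊕b31 = 0⊕1⊕1⊕1⊕0⊕1⊕0⊕1⊕0⊕1⊕1⊕0⊕1⊕0⊕1⊕0 = 1
s2: b2⊕b3⊕b6⊕b7⊕b10⊕b11⊕b14⊕b15⊕b18⊕b19⊕b22⊕b23⊕b26⊕b27⊕b30⊕b31 = 1⊕1⊕1⊕1⊕1⊕1⊕0⊕1⊕0⊕1⊕1⊕0⊕0⊕0⊕1⊕0 = 0
s4: b4⊕b5⊕b6⊕b7⊕b12⊕b13⊕b14⊕b15⊕b20⊕b21⊕b22⊕b23⊕b28⊕b29⊕b30⊕b31 = 1⊕1⊕1⊕1⊕0⊕0⊕0⊕1⊕1⊕1⊕1⊕0⊕1⊕1⊕1⊕0 = 1
s8: b8⊕b9⊕b10⊕b11⊕b12⊕b13⊕b14⊕b15⊕b24⊕b25⊕b26⊕b27⊕b28⊕b29⊕b30⊕b31 = 0⊕0⊕1⊕1⊕0⊕0⊕0⊕1⊕0⊕1⊕0⊕0⊕1⊕1⊕1⊕0 = 1
s16: b16⊕b17⊕b18⊕b19⊕b20⊕b21⊕b22⊕b23⊕b24⊕b25⊕b26⊕b27⊕b28⊕b29⊕b30⊕b31 = 0⊕0⊕0⊕1⊕1⊕1⊕1⊕0⊕0⊕1⊕0⊕0⊕1⊕1⊕1⊕0 = 0
Syndrome (s16...s1) = 01101 → position 13.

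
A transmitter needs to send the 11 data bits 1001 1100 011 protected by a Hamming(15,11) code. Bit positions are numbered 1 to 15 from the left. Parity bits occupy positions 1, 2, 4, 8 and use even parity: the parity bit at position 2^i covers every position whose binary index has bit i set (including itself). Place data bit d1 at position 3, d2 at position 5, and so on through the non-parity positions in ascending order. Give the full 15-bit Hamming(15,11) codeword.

011100101100011

Place data bits at non-power-of-two positions: b3=1, b5=0, b6=0, b7=1, b9=1, b10=1, b11=0, b12=0, b13=0, b14=1, b15=1.
p1 = XOR of data positions {3,5,7,9,11,13,15} = 1⊕0⊕1⊕1⊕0⊕0⊕1 = 0
p2 = XOR of data positions {3,6,7,10,11,14,15} = 1⊕0⊕1⊕1⊕0⊕1⊕1 = 1
p4 = XOR of data positions {5,6,7,12,13,14,15} = 0⊕0⊕1⊕0⊕0⊕1⊕1 = 1
p8 = XOR of data positions {9,10,11,12,13,14,15} = 1⊕1⊕0⊕0⊕0⊕1⊕1 = 0
Codeword b1..b15 = 011100101100011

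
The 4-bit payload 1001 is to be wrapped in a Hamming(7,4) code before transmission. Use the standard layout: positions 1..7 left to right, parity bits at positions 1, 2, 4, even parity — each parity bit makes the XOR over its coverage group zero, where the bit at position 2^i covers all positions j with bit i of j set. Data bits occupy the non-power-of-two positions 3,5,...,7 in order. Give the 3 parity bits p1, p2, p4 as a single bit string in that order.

Place data bits at non-power-of-two positions: b3=1, b5=0, b6=0, b7=1.
p1 = XOR of data positions {3,5,7} = 1⊕0⊕1 = 0
p2 = XOR of data positions {3,6,7} = 1⊕0⊕1 = 0
p4 = XOR of data positions {5,6,7} = 0⊕0⊕1 = 1
Parity bits p1,p2,p4 = 001

001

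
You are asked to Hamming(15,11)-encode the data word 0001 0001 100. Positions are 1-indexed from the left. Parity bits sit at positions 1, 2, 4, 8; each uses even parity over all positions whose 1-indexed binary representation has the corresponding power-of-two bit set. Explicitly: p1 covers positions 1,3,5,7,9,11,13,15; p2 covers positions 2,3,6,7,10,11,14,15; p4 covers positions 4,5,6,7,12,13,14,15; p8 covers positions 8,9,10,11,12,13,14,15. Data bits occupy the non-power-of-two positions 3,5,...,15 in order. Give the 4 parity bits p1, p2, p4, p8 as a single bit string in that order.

0110

Place data bits at non-power-of-two positions: b3=0, b5=0, b6=0, b7=1, b9=0, b10=0, b11=0, b12=1, b13=1, b14=0, b15=0.
p1 = XOR of data positions {3,5,7,9,11,13,15} = 0⊕0⊕1⊕0⊕0⊕1⊕0 = 0
p2 = XOR of data positions {3,6,7,10,11,14,15} = 0⊕0⊕1⊕0⊕0⊕0⊕0 = 1
p4 = XOR of data positions {5,6,7,12,13,14,15} = 0⊕0⊕1⊕1⊕1⊕0⊕0 = 1
p8 = XOR of data positions {9,10,11,12,13,14,15} = 0⊕0⊕0⊕1⊕1⊕0⊕0 = 0
Parity bits p1,p2,p4,p8 = 0110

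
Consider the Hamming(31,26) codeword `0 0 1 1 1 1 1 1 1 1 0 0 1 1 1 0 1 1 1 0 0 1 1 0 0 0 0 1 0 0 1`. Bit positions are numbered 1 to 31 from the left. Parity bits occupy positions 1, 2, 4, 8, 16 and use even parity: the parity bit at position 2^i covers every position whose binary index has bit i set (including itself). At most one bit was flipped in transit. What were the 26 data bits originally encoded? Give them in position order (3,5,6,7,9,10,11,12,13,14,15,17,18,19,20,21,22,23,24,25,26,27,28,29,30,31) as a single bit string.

11111100111111000100001001

s1: b1⊕b3⊕b5⊕b7⊕b9⊕b11⊕b13⊕b15⊕b17⊕b19⊕b21⊕b23⊕b25⊕b27⊕b29⊕b31 = 0⊕1⊕1⊕1⊕1⊕0⊕1⊕1⊕1⊕1⊕0⊕1⊕0⊕0⊕0⊕1 = 0
s2: b2⊕b3⊕b6⊕b7⊕b10⊕b11⊕b14⊕b15⊕b18⊕b19⊕b22⊕b23⊕b26⊕b27⊕b30⊕b31 = 0⊕1⊕1⊕1⊕1⊕0⊕1⊕1⊕1⊕1⊕1⊕1⊕0⊕0⊕0⊕1 = 1
s4: b4⊕b5⊕b6⊕b7⊕b12⊕b13⊕b14⊕b15⊕b20⊕b21⊕b22⊕b23⊕b28⊕b29⊕b30⊕b31 = 1⊕1⊕1⊕1⊕0⊕1⊕1⊕1⊕0⊕0⊕1⊕1⊕1⊕0⊕0⊕1 = 1
s8: b8⊕b9⊕b10⊕b11⊕b12⊕b13⊕b14⊕b15⊕b24⊕b25⊕b26⊕b27⊕b28⊕b29⊕b30⊕b31 = 1⊕1⊕1⊕0⊕0⊕1⊕1⊕1⊕0⊕0⊕0⊕0⊕1⊕0⊕0⊕1 = 0
s16: b16⊕b17⊕b18⊕b19⊕b20⊕b21⊕b22⊕b23⊕b24⊕b25⊕b26⊕b27⊕b28⊕b29⊕b30⊕b31 = 0⊕1⊕1⊕1⊕0⊕0⊕1⊕1⊕0⊕0⊕0⊕0⊕1⊕0⊕0⊕1 = 1
Syndrome (s16...s1) = 10110 → position 22.
Flip bit 22: corrected codeword = 0011111111001110111000100001001
Data bits at positions 3,5,6,7,9,10,11,12,13,14,15,17,18,19,20,21,22,23,24,25,26,27,28,29,30,31: 11111100111111000100001001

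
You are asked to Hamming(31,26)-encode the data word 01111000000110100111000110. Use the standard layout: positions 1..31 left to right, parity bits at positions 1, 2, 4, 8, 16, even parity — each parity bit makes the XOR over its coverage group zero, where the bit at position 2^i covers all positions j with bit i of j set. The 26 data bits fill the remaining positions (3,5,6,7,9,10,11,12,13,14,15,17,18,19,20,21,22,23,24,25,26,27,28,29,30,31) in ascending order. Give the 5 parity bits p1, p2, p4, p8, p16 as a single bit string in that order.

Place data bits at non-power-of-two positions: b3=0, b5=1, b6=1, b7=1, b9=1, b10=0, b11=0, b12=0, b13=0, b14=0, b15=0, b17=1, b18=1, b19=0, b20=1, b21=0, b22=0, b23=1, b24=1, b25=1, b26=0, b27=0, b28=0, b29=1, b30=1, b31=0.
p1 = XOR of data positions {3,5,7,9,11,13,15,17,19,21,23,25,27,29,31} = 0⊕1⊕1⊕1⊕0⊕0⊕0⊕1⊕0⊕0⊕1⊕1⊕0⊕1⊕0 = 1
p2 = XOR of data positions {3,6,7,10,11,14,15,18,19,22,23,26,27,30,31} = 0⊕1⊕1⊕0⊕0⊕0⊕0⊕1⊕0⊕0⊕1⊕0⊕0⊕1⊕0 = 1
p4 = XOR of data positions {5,6,7,12,13,14,15,20,21,22,23,28,29,30,31} = 1⊕1⊕1⊕0⊕0⊕0⊕0⊕1⊕0⊕0⊕1⊕0⊕1⊕1⊕0 = 1
p8 = XOR of data positions {9,10,11,12,13,14,15,24,25,26,27,28,29,30,31} = 1⊕0⊕0⊕0⊕0⊕0⊕0⊕1⊕1⊕0⊕0⊕0⊕1⊕1⊕0 = 1
p16 = XOR of data positions {17,18,19,20,21,22,23,24,25,26,27,28,29,30,31} = 1⊕1⊕0⊕1⊕0⊕0⊕1⊕1⊕1⊕0⊕0⊕0⊕1⊕1⊕0 = 0
Parity bits p1,p2,p4,p8,p16 = 11110

11110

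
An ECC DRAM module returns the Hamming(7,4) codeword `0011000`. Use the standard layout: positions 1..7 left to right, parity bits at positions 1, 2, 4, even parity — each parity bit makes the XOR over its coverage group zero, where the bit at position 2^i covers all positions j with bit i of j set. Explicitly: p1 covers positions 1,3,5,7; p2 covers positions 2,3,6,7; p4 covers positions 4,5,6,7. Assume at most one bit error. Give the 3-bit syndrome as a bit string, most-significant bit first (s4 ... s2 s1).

111

s1: b1⊕b3⊕b5⊕b7 = 0⊕1⊕0⊕0 = 1
s2: b2⊕b3⊕b6⊕b7 = 0⊕1⊕0⊕0 = 1
s4: b4⊕b5⊕b6⊕b7 = 1⊕0⊕0⊕0 = 1
Syndrome (s4...s1) = 111 → position 7.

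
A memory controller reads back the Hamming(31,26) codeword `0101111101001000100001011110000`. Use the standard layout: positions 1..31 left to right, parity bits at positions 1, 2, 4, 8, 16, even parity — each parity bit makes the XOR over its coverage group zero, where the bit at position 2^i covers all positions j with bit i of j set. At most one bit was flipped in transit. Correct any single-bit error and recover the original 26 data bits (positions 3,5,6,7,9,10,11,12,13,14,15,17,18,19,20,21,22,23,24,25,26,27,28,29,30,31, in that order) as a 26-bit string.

s1: b1⊕b3⊕b5⊕b7⊕b9⊕b11⊕b13⊕b15⊕b17⊕b19⊕b21⊕b23⊕b25⊕b27⊕b29⊕b31 = 0⊕0⊕1⊕1⊕0⊕0⊕1⊕0⊕1⊕0⊕0⊕0⊕1⊕1⊕0⊕0 = 0
s2: b2⊕b3⊕b6⊕b7⊕b10⊕b11⊕b14⊕b15⊕b18⊕b19⊕b22⊕b23⊕b26⊕b27⊕b30⊕b31 = 1⊕0⊕1⊕1⊕1⊕0⊕0⊕0⊕0⊕0⊕1⊕0⊕1⊕1⊕0⊕0 = 1
s4: b4⊕b5⊕b6⊕b7⊕b12⊕b13⊕b14⊕b15⊕b20⊕b21⊕b22⊕b23⊕b28⊕b29⊕b30⊕b31 = 1⊕1⊕1⊕1⊕0⊕1⊕0⊕0⊕0⊕0⊕1⊕0⊕0⊕0⊕0⊕0 = 0
s8: b8⊕b9⊕b10⊕b11⊕b12⊕b13⊕b14⊕b15⊕b24⊕b25⊕b26⊕b27⊕b28⊕b29⊕b30⊕b31 = 1⊕0⊕1⊕0⊕0⊕1⊕0⊕0⊕1⊕1⊕1⊕1⊕0⊕0⊕0⊕0 = 1
s16: b16⊕b17⊕b18⊕b19⊕b20⊕b21⊕b22⊕b23⊕b24⊕b25⊕b26⊕b27⊕b28⊕b29⊕b30⊕b31 = 0⊕1⊕0⊕0⊕0⊕0⊕1⊕0⊕1⊕1⊕1⊕1⊕0⊕0⊕0⊕0 = 0
Syndrome (s16...s1) = 01010 → position 10.
Flip bit 10: corrected codeword = 0101111100001000100001011110000
Data bits at positions 3,5,6,7,9,10,11,12,13,14,15,17,18,19,20,21,22,23,24,25,26,27,28,29,30,31: 01110000100100001011110000

01110000100100001011110000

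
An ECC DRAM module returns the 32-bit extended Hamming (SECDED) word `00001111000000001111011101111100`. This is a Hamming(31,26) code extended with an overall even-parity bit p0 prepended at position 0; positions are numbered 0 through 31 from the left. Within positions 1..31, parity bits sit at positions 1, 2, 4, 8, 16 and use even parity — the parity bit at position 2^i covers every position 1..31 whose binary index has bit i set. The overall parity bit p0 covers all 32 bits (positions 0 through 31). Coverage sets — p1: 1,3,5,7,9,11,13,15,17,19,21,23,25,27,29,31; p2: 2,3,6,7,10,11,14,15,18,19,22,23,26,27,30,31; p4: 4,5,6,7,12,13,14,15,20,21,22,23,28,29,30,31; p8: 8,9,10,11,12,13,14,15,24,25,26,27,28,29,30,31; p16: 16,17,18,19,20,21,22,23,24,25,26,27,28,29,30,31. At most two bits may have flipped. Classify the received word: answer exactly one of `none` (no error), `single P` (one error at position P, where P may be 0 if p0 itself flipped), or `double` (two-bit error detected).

double

s1: b1⊕b3⊕b5⊕b7⊕b9⊕b11⊕b13⊕b15⊕b17⊕b19⊕b21⊕b23⊕b25⊕b27⊕b29⊕b31 = 0⊕0⊕1⊕1⊕0⊕0⊕0⊕0⊕1⊕1⊕1⊕1⊕1⊕1⊕1⊕0 = 1
s2: b2⊕b3⊕b6⊕b7⊕b10⊕b11⊕b14⊕b15⊕b18⊕b19⊕b22⊕b23⊕b26⊕b27⊕b30⊕b31 = 0⊕0⊕1⊕1⊕0⊕0⊕0⊕0⊕1⊕1⊕1⊕1⊕1⊕1⊕0⊕0 = 0
s4: b4⊕b5⊕b6⊕b7⊕b12⊕b13⊕b14⊕b15⊕b20⊕b21⊕b22⊕b23⊕b28⊕b29⊕b30⊕b31 = 1⊕1⊕1⊕1⊕0⊕0⊕0⊕0⊕0⊕1⊕1⊕1⊕1⊕1⊕0⊕0 = 1
s8: b8⊕b9⊕b10⊕b11⊕b12⊕b13⊕b14⊕b15⊕b24⊕b25⊕b26⊕b27⊕b28⊕b29⊕b30⊕b31 = 0⊕0⊕0⊕0⊕0⊕0⊕0⊕0⊕0⊕1⊕1⊕1⊕1⊕1⊕0⊕0 = 1
s16: b16⊕b17⊕b18⊕b19⊕b20⊕b21⊕b22⊕b23⊕b24⊕b25⊕b26⊕b27⊕b28⊕b29⊕b30⊕b31 = 1⊕1⊕1⊕1⊕0⊕1⊕1⊕1⊕0⊕1⊕1⊕1⊕1⊕1⊕0⊕0 = 0
Syndrome (s16...s1) = 01101 → position 13.
Overall parity (XOR of all 32 bits, including p0): 0⊕0⊕0⊕0⊕1⊕1⊕1⊕1⊕0⊕0⊕0⊕0⊕0⊕0⊕0⊕0⊕1⊕1⊕1⊕1⊕0⊕1⊕1⊕1⊕0⊕1⊕1⊕1⊕1⊕1⊕0⊕0 = 0
Overall=0, syndrome position=13 → double-bit error detected (uncorrectable).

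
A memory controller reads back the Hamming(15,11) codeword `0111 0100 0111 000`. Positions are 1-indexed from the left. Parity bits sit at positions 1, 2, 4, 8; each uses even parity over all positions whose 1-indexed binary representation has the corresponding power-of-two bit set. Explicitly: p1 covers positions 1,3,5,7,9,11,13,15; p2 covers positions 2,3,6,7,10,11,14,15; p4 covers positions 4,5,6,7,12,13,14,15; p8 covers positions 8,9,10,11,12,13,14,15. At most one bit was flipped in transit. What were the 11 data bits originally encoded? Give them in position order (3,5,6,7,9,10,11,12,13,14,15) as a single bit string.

10100111010

s1: b1⊕b3⊕b5⊕b7⊕b9⊕b11⊕b13⊕b15 = 0⊕1⊕0⊕0⊕0⊕1⊕0⊕0 = 0
s2: b2⊕b3⊕b6⊕b7⊕b10⊕b11⊕b14⊕b15 = 1⊕1⊕1⊕0⊕1⊕1⊕0⊕0 = 1
s4: b4⊕b5⊕b6⊕b7⊕b12⊕b13⊕b14⊕b15 = 1⊕0⊕1⊕0⊕1⊕0⊕0⊕0 = 1
s8: b8⊕b9⊕b10⊕b11⊕b12⊕b13⊕b14⊕b15 = 0⊕0⊕1⊕1⊕1⊕0⊕0⊕0 = 1
Syndrome (s8...s1) = 1110 → position 14.
Flip bit 14: corrected codeword = 011101000111010
Data bits at positions 3,5,6,7,9,10,11,12,13,14,15: 10100111010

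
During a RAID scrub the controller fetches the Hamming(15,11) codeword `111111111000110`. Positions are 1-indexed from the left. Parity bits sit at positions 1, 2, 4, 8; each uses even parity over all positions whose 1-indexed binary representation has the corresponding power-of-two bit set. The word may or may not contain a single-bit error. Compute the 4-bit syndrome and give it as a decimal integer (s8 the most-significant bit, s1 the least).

2

s1: b1⊕b3⊕b5⊕b7⊕b9⊕b11⊕b13⊕b15 = 1⊕1⊕1⊕1⊕1⊕0⊕1⊕0 = 0
s2: b2⊕b3⊕b6⊕b7⊕b10⊕b11⊕b14⊕b15 = 1⊕1⊕1⊕1⊕0⊕0⊕1⊕0 = 1
s4: b4⊕b5⊕b6⊕b7⊕b12⊕b13⊕b14⊕b15 = 1⊕1⊕1⊕1⊕0⊕1⊕1⊕0 = 0
s8: b8⊕b9⊕b10⊕b11⊕b12⊕b13⊕b14⊕b15 = 1⊕1⊕0⊕0⊕0⊕1⊕1⊕0 = 0
Syndrome (s8...s1) = 0010 → position 2.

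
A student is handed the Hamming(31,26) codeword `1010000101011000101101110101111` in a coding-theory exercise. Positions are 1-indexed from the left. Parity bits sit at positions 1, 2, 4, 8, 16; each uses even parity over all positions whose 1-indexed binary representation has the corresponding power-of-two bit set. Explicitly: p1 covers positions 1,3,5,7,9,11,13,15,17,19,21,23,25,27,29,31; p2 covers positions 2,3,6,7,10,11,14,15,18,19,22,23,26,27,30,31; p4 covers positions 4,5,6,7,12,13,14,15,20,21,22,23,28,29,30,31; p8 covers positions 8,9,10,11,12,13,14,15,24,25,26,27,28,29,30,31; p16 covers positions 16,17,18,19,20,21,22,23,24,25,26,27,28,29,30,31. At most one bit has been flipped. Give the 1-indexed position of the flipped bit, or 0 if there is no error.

s1: b1⊕b3⊕b5⊕b7⊕b9⊕b11⊕b13⊕b15⊕b17⊕b19⊕b21⊕b23⊕b25⊕b27⊕b29⊕b31 = 1⊕1⊕0⊕0⊕0⊕0⊕1⊕0⊕1⊕1⊕0⊕1⊕0⊕0⊕1⊕1 = 0
s2: b2⊕b3⊕b6⊕b7⊕b10⊕b11⊕b14⊕b15⊕b18⊕b19⊕b22⊕b23⊕b26⊕b27⊕b30⊕b31 = 0⊕1⊕0⊕0⊕1⊕0⊕0⊕0⊕0⊕1⊕1⊕1⊕1⊕0⊕1⊕1 = 0
s4: b4⊕b5⊕b6⊕b7⊕b12⊕b13⊕b14⊕b15⊕b20⊕b21⊕b22⊕b23⊕b28⊕b29⊕b30⊕b31 = 0⊕0⊕0⊕0⊕1⊕1⊕0⊕0⊕1⊕0⊕1⊕1⊕1⊕1⊕1⊕1 = 1
s8: b8⊕b9⊕b10⊕b11⊕b12⊕b13⊕b14⊕b15⊕b24⊕b25⊕b26⊕b27⊕b28⊕b29⊕b30⊕b31 = 1⊕0⊕1⊕0⊕1⊕1⊕0⊕0⊕1⊕0⊕1⊕0⊕1⊕1⊕1⊕1 = 0
s16: b16⊕b17⊕b18⊕b19⊕b20⊕b21⊕b22⊕b23⊕b24⊕b25⊕b26⊕b27⊕b28⊕b29⊕b30⊕b31 = 0⊕1⊕0⊕1⊕1⊕0⊕1⊕1⊕1⊕0⊕1⊕0⊕1⊕1⊕1⊕1 = 1
Syndrome (s16...s1) = 10100 → position 20.

20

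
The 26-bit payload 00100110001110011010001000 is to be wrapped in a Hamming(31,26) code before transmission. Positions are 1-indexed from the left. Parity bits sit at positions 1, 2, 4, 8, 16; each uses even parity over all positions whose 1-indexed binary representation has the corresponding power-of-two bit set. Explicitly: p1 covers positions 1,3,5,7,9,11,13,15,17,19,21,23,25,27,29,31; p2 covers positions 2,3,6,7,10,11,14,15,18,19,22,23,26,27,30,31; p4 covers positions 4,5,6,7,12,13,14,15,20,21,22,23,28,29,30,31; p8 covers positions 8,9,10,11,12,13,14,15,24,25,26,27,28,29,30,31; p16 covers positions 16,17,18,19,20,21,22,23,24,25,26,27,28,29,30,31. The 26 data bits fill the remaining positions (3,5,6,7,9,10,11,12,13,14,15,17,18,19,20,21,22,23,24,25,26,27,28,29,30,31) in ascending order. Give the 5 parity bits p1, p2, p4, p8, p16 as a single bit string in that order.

00110

Place data bits at non-power-of-two positions: b3=0, b5=0, b6=1, b7=0, b9=0, b10=1, b11=1, b12=0, b13=0, b14=0, b15=1, b17=1, b18=1, b19=0, b20=0, b21=1, b22=1, b23=0, b24=1, b25=0, b26=0, b27=0, b28=1, b29=0, b30=0, b31=0.
p1 = XOR of data positions {3,5,7,9,11,13,15,17,19,21,23,25,27,29,31} = 0⊕0⊕0⊕0⊕1⊕0⊕1⊕1⊕0⊕1⊕0⊕0⊕0⊕0⊕0 = 0
p2 = XOR of data positions {3,6,7,10,11,14,15,18,19,22,23,26,27,30,31} = 0⊕1⊕0⊕1⊕1⊕0⊕1⊕1⊕0⊕1⊕0⊕0⊕0⊕0⊕0 = 0
p4 = XOR of data positions {5,6,7,12,13,14,15,20,21,22,23,28,29,30,31} = 0⊕1⊕0⊕0⊕0⊕0⊕1⊕0⊕1⊕1⊕0⊕1⊕0⊕0⊕0 = 1
p8 = XOR of data positions {9,10,11,12,13,14,15,24,25,26,27,28,29,30,31} = 0⊕1⊕1⊕0⊕0⊕0⊕1⊕1⊕0⊕0⊕0⊕1⊕0⊕0⊕0 = 1
p16 = XOR of data positions {17,18,19,20,21,22,23,24,25,26,27,28,29,30,31} = 1⊕1⊕0⊕0⊕1⊕1⊕0⊕1⊕0⊕0⊕0⊕1⊕0⊕0⊕0 = 0
Parity bits p1,p2,p4,p8,p16 = 00110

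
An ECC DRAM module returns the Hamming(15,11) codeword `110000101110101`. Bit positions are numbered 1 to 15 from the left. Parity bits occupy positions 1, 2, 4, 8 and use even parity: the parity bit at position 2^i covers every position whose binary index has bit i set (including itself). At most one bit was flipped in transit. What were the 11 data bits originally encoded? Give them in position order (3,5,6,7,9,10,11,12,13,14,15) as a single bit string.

00011110111

s1: b1⊕b3⊕b5⊕b7⊕b9⊕b11⊕b13⊕b15 = 1⊕0⊕0⊕1⊕1⊕1⊕1⊕1 = 0
s2: b2⊕b3⊕b6⊕b7⊕b10⊕b11⊕b14⊕b15 = 1⊕0⊕0⊕1⊕1⊕1⊕0⊕1 = 1
s4: b4⊕b5⊕b6⊕b7⊕b12⊕b13⊕b14⊕b15 = 0⊕0⊕0⊕1⊕0⊕1⊕0⊕1 = 1
s8: b8⊕b9⊕b10⊕b11⊕b12⊕b13⊕b14⊕b15 = 0⊕1⊕1⊕1⊕0⊕1⊕0⊕1 = 1
Syndrome (s8...s1) = 1110 → position 14.
Flip bit 14: corrected codeword = 110000101110111
Data bits at positions 3,5,6,7,9,10,11,12,13,14,15: 00011110111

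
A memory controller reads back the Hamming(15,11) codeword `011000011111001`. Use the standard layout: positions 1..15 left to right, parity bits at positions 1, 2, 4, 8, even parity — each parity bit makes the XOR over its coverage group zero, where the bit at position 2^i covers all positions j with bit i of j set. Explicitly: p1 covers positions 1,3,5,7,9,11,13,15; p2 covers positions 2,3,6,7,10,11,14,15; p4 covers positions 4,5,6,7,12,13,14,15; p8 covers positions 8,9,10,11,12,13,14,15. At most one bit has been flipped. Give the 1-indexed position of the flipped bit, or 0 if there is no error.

s1: b1⊕b3⊕b5⊕b7⊕b9⊕b11⊕b13⊕b15 = 0⊕1⊕0⊕0⊕1⊕1⊕0⊕1 = 0
s2: b2⊕b3⊕b6⊕b7⊕b10⊕b11⊕b14⊕b15 = 1⊕1⊕0⊕0⊕1⊕1⊕0⊕1 = 1
s4: b4⊕b5⊕b6⊕b7⊕b12⊕b13⊕b14⊕b15 = 0⊕0⊕0⊕0⊕1⊕0⊕0⊕1 = 0
s8: b8⊕b9⊕b10⊕b11⊕b12⊕b13⊕b14⊕b15 = 1⊕1⊕1⊕1⊕1⊕0⊕0⊕1 = 0
Syndrome (s8...s1) = 0010 → position 2.

2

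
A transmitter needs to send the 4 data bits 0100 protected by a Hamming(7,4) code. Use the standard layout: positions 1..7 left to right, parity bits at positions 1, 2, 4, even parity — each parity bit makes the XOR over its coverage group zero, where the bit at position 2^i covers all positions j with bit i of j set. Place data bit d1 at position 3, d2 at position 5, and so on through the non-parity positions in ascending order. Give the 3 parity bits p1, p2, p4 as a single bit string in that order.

101

Place data bits at non-power-of-two positions: b3=0, b5=1, b6=0, b7=0.
p1 = XOR of data positions {3,5,7} = 0⊕1⊕0 = 1
p2 = XOR of data positions {3,6,7} = 0⊕0⊕0 = 0
p4 = XOR of data positions {5,6,7} = 1⊕0⊕0 = 1
Parity bits p1,p2,p4 = 101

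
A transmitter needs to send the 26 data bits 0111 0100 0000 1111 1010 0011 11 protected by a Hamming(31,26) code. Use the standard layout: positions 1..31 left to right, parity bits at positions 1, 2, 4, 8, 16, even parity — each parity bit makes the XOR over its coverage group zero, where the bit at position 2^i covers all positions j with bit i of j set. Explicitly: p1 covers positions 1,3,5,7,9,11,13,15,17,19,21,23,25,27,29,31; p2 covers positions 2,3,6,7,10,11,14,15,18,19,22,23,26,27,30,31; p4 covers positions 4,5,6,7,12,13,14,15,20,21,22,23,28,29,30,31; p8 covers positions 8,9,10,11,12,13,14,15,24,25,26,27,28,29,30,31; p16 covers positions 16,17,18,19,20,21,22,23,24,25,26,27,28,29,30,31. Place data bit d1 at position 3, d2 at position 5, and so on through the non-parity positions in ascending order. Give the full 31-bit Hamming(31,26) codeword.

Place data bits at non-power-of-two positions: b3=0, b5=1, b6=1, b7=1, b9=0, b10=1, b11=0, b12=0, b13=0, b14=0, b15=0, b17=0, b18=1, b19=1, b20=1, b21=1, b22=1, b23=0, b24=1, b25=0, b26=0, b27=0, b28=1, b29=1, b30=1, b31=1.
p1 = XOR of data positions {3,5,7,9,11,13,15,17,19,21,23,25,27,29,31} = 0⊕1⊕1⊕0⊕0⊕0⊕0⊕0⊕1⊕1⊕0⊕0⊕0⊕1⊕1 = 0
p2 = XOR of data positions {3,6,7,10,11,14,15,18,19,22,23,26,27,30,31} = 0⊕1⊕1⊕1⊕0⊕0⊕0⊕1⊕1⊕1⊕0⊕0⊕0⊕1⊕1 = 0
p4 = XOR of data positions {5,6,7,12,13,14,15,20,21,22,23,28,29,30,31} = 1⊕1⊕1⊕0⊕0⊕0⊕0⊕1⊕1⊕1⊕0⊕1⊕1⊕1⊕1 = 0
p8 = XOR of data positions {9,10,11,12,13,14,15,24,25,26,27,28,29,30,31} = 0⊕1⊕0⊕0⊕0⊕0⊕0⊕1⊕0⊕0⊕0⊕1⊕1⊕1⊕1 = 0
p16 = XOR of data positions {17,18,19,20,21,22,23,24,25,26,27,28,29,30,31} = 0⊕1⊕1⊕1⊕1⊕1⊕0⊕1⊕0⊕0⊕0⊕1⊕1⊕1⊕1 = 0
Codeword b1..b31 = 0000111001000000011111010001111

0000111001000000011111010001111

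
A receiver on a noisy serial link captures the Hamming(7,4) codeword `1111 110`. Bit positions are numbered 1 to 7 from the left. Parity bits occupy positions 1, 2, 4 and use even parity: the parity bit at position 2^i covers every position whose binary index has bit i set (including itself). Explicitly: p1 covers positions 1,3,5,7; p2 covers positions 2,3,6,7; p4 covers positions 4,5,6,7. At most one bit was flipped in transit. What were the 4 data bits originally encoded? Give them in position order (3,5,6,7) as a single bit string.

1111

s1: b1⊕b3⊕b5⊕b7 = 1⊕1⊕1⊕0 = 1
s2: b2⊕b3⊕b6⊕b7 = 1⊕1⊕1⊕0 = 1
s4: b4⊕b5⊕b6⊕b7 = 1⊕1⊕1⊕0 = 1
Syndrome (s4...s1) = 111 → position 7.
Flip bit 7: corrected codeword = 1111111
Data bits at positions 3,5,6,7: 1111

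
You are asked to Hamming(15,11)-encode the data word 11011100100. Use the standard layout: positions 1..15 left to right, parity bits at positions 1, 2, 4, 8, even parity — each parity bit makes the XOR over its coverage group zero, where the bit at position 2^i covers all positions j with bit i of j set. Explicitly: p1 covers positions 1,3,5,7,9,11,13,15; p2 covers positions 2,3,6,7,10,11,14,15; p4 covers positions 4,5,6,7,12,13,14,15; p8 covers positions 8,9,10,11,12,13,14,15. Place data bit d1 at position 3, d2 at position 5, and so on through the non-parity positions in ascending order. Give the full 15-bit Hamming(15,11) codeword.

111110111100100

Place data bits at non-power-of-two positions: b3=1, b5=1, b6=0, b7=1, b9=1, b10=1, b11=0, b12=0, b13=1, b14=0, b15=0.
p1 = XOR of data positions {3,5,7,9,11,13,15} = 1⊕1⊕1⊕1⊕0⊕1⊕0 = 1
p2 = XOR of data positions {3,6,7,10,11,14,15} = 1⊕0⊕1⊕1⊕0⊕0⊕0 = 1
p4 = XOR of data positions {5,6,7,12,13,14,15} = 1⊕0⊕1⊕0⊕1⊕0⊕0 = 1
p8 = XOR of data positions {9,10,11,12,13,14,15} = 1⊕1⊕0⊕0⊕1⊕0⊕0 = 1
Codeword b1..b15 = 111110111100100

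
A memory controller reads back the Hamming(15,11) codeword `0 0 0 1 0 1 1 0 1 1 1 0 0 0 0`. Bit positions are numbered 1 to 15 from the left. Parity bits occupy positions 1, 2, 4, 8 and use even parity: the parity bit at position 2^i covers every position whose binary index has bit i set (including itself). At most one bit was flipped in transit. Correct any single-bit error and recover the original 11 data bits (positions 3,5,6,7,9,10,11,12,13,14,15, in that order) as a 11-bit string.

s1: b1⊕b3⊕b5⊕b7⊕b9⊕b11⊕b13⊕b15 = 0⊕0⊕0⊕1⊕1⊕1⊕0⊕0 = 1
s2: b2⊕b3⊕b6⊕b7⊕b10⊕b11⊕b14⊕b15 = 0⊕0⊕1⊕1⊕1⊕1⊕0⊕0 = 0
s4: b4⊕b5⊕b6⊕b7⊕b12⊕b13⊕b14⊕b15 = 1⊕0⊕1⊕1⊕0⊕0⊕0⊕0 = 1
s8: b8⊕b9⊕b10⊕b11⊕b12⊕b13⊕b14⊕b15 = 0⊕1⊕1⊕1⊕0⊕0⊕0⊕0 = 1
Syndrome (s8...s1) = 1101 → position 13.
Flip bit 13: corrected codeword = 000101101110100
Data bits at positions 3,5,6,7,9,10,11,12,13,14,15: 00111110100

00111110100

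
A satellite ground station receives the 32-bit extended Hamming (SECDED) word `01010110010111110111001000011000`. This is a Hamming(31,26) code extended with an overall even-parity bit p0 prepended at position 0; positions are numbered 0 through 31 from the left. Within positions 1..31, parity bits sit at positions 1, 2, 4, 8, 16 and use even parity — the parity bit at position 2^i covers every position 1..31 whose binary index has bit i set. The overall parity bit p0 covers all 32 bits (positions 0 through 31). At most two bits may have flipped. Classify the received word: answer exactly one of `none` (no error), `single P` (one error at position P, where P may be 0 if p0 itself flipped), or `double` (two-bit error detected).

double

s1: b1⊕b3⊕b5⊕b7⊕b9⊕b11⊕b13⊕b15⊕b17⊕b19⊕b21⊕b23⊕b25⊕b27⊕b29⊕b31 = 1⊕1⊕1⊕0⊕1⊕1⊕1⊕1⊕1⊕1⊕0⊕0⊕0⊕1⊕0⊕0 = 0
s2: b2⊕b3⊕b6⊕b7⊕b10⊕b11⊕b14⊕b15⊕b18⊕b19⊕b22⊕b23⊕b26⊕b27⊕b30⊕b31 = 0⊕1⊕1⊕0⊕0⊕1⊕1⊕1⊕1⊕1⊕1⊕0⊕0⊕1⊕0⊕0 = 1
s4: b4⊕b5⊕b6⊕b7⊕b12⊕b13⊕b14⊕b15⊕b20⊕b21⊕b22⊕b23⊕b28⊕b29⊕b30⊕b31 = 0⊕1⊕1⊕0⊕1⊕1⊕1⊕1⊕0⊕0⊕1⊕0⊕1⊕0⊕0⊕0 = 0
s8: b8⊕b9⊕b10⊕b11⊕b12⊕b13⊕b14⊕b15⊕b24⊕b25⊕b26⊕b27⊕b28⊕b29⊕b30⊕b31 = 0⊕1⊕0⊕1⊕1⊕1⊕1⊕1⊕0⊕0⊕0⊕1⊕1⊕0⊕0⊕0 = 0
s16: b16⊕b17⊕b18⊕b19⊕b20⊕b21⊕b22⊕b23⊕b24⊕b25⊕b26⊕b27⊕b28⊕b29⊕b30⊕b31 = 0⊕1⊕1⊕1⊕0⊕0⊕1⊕0⊕0⊕0⊕0⊕1⊕1⊕0⊕0⊕0 = 0
Syndrome (s16...s1) = 00010 → position 2.
Overall parity (XOR of all 32 bits, including p0): 0⊕1⊕0⊕1⊕0⊕1⊕1⊕0⊕0⊕1⊕0⊕1⊕1⊕1⊕1⊕1⊕0⊕1⊕1⊕1⊕0⊕0⊕1⊕0⊕0⊕0⊕0⊕1⊕1⊕0⊕0⊕0 = 0
Overall=0, syndrome position=2 → double-bit error detected (uncorrectable).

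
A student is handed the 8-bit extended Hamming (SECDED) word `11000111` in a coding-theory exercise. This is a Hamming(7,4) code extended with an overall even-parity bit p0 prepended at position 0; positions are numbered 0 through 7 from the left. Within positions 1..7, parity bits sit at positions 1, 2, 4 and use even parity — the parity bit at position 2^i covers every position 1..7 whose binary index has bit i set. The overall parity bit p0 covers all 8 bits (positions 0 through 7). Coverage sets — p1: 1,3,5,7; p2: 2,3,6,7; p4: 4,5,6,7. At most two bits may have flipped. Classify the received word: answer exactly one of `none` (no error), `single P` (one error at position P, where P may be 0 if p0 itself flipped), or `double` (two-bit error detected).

s1: b1⊕b3⊕b5⊕b7 = 1⊕0⊕1⊕1 = 1
s2: b2⊕b3⊕b6⊕b7 = 0⊕0⊕1⊕1 = 0
s4: b4⊕b5⊕b6⊕b7 = 0⊕1⊕1⊕1 = 1
Syndrome (s4...s1) = 101 → position 5.
Overall parity (XOR of all 8 bits, including p0): 1⊕1⊕0⊕0⊕0⊕1⊕1⊕1 = 1
Overall=1, syndrome position=5 → single-bit error at position 5.

single 5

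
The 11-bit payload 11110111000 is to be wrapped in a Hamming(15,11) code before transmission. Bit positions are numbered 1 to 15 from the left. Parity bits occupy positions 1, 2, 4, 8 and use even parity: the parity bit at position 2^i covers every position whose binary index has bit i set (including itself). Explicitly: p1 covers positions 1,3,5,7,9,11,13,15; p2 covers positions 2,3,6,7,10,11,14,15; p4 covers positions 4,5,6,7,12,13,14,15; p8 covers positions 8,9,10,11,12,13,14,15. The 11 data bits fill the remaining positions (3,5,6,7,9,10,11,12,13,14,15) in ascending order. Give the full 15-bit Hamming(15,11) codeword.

Place data bits at non-power-of-two positions: b3=1, b5=1, b6=1, b7=1, b9=0, b10=1, b11=1, b12=1, b13=0, b14=0, b15=0.
p1 = XOR of data positions {3,5,7,9,11,13,15} = 1⊕1⊕1⊕0⊕1⊕0⊕0 = 0
p2 = XOR of data positions {3,6,7,10,11,14,15} = 1⊕1⊕1⊕1⊕1⊕0⊕0 = 1
p4 = XOR of data positions {5,6,7,12,13,14,15} = 1⊕1⊕1⊕1⊕0⊕0⊕0 = 0
p8 = XOR of data positions {9,10,11,12,13,14,15} = 0⊕1⊕1⊕1⊕0⊕0⊕0 = 1
Codeword b1..b15 = 011011110111000

011011110111000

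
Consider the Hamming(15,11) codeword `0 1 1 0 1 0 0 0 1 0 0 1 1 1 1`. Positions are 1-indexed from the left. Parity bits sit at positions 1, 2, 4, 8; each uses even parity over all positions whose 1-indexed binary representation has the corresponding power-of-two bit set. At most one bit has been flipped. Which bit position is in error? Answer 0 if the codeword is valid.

13

s1: b1⊕b3⊕b5⊕b7⊕b9⊕b11⊕b13⊕b15 = 0⊕1⊕1⊕0⊕1⊕0⊕1⊕1 = 1
s2: b2⊕b3⊕b6⊕b7⊕b10⊕b11⊕b14⊕b15 = 1⊕1⊕0⊕0⊕0⊕0⊕1⊕1 = 0
s4: b4⊕b5⊕b6⊕b7⊕b12⊕b13⊕b14⊕b15 = 0⊕1⊕0⊕0⊕1⊕1⊕1⊕1 = 1
s8: b8⊕b9⊕b10⊕b11⊕b12⊕b13⊕b14⊕b15 = 0⊕1⊕0⊕0⊕1⊕1⊕1⊕1 = 1
Syndrome (s8...s1) = 1101 → position 13.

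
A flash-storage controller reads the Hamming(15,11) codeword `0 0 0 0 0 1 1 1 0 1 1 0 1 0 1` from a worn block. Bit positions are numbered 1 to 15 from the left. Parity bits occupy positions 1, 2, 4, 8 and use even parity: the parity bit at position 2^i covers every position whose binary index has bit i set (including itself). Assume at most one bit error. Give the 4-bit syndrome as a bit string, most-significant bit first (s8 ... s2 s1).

1010

s1: b1⊕b3⊕b5⊕b7⊕b9⊕b11⊕b13⊕b15 = 0⊕0⊕0⊕1⊕0⊕1⊕1⊕1 = 0
s2: b2⊕b3⊕b6⊕b7⊕b10⊕b11⊕b14⊕b15 = 0⊕0⊕1⊕1⊕1⊕1⊕0⊕1 = 1
s4: b4⊕b5⊕b6⊕b7⊕b12⊕b13⊕b14⊕b15 = 0⊕0⊕1⊕1⊕0⊕1⊕0⊕1 = 0
s8: b8⊕b9⊕b10⊕b11⊕b12⊕b13⊕b14⊕b15 = 1⊕0⊕1⊕1⊕0⊕1⊕0⊕1 = 1
Syndrome (s8...s1) = 1010 → position 10.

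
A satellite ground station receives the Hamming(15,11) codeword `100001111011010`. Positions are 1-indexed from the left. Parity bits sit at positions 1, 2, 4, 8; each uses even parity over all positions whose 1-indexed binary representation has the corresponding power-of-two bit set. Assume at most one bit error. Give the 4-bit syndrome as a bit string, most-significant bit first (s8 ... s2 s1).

1000

s1: b1⊕b3⊕b5⊕b7⊕b9⊕b11⊕b13⊕b15 = 1⊕0⊕0⊕1⊕1⊕1⊕0⊕0 = 0
s2: b2⊕b3⊕b6⊕b7⊕b10⊕b11⊕b14⊕b15 = 0⊕0⊕1⊕1⊕0⊕1⊕1⊕0 = 0
s4: b4⊕b5⊕b6⊕b7⊕b12⊕b13⊕b14⊕b15 = 0⊕0⊕1⊕1⊕1⊕0⊕1⊕0 = 0
s8: b8⊕b9⊕b10⊕b11⊕b12⊕b13⊕b14⊕b15 = 1⊕1⊕0⊕1⊕1⊕0⊕1⊕0 = 1
Syndrome (s8...s1) = 1000 → position 8.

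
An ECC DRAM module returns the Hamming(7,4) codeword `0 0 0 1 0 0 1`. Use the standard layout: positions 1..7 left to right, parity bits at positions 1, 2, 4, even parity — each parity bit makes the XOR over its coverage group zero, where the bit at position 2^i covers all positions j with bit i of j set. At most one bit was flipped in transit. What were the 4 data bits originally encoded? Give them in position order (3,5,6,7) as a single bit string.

s1: b1⊕b3⊕b5⊕b7 = 0⊕0⊕0⊕1 = 1
s2: b2⊕b3⊕b6⊕b7 = 0⊕0⊕0⊕1 = 1
s4: b4⊕b5⊕b6⊕b7 = 1⊕0⊕0⊕1 = 0
Syndrome (s4...s1) = 011 → position 3.
Flip bit 3: corrected codeword = 0011001
Data bits at positions 3,5,6,7: 1001

1001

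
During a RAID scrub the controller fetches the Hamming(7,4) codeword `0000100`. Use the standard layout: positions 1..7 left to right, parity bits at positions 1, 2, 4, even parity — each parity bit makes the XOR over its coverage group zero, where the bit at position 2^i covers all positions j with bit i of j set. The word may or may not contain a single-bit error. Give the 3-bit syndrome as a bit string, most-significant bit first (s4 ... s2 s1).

101

s1: b1⊕b3⊕b5⊕b7 = 0⊕0⊕1⊕0 = 1
s2: b2⊕b3⊕b6⊕b7 = 0⊕0⊕0⊕0 = 0
s4: b4⊕b5⊕b6⊕b7 = 0⊕1⊕0⊕0 = 1
Syndrome (s4...s1) = 101 → position 5.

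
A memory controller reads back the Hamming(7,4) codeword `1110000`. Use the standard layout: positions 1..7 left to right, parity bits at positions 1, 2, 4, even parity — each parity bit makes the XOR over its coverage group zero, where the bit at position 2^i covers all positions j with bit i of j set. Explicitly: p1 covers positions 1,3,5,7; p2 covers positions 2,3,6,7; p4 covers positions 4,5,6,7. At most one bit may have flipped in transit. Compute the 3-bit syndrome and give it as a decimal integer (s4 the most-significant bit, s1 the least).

0

s1: b1⊕b3⊕b5⊕b7 = 1⊕1⊕0⊕0 = 0
s2: b2⊕b3⊕b6⊕b7 = 1⊕1⊕0⊕0 = 0
s4: b4⊕b5⊕b6⊕b7 = 0⊕0⊕0⊕0 = 0
Syndrome (s4...s1) = 000 → position 0 (no error).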